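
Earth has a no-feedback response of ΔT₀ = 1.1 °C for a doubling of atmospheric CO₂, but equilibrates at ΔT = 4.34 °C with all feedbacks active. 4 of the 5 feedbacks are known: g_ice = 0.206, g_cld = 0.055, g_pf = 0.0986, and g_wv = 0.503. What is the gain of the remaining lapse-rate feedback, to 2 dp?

-0.12

Amplification A = ΔT/ΔT₀ = 4.34/1.1 = 3.945.
Total gain g = 1 − 1/A = 1 − 1/3.945 = 0.7465.
Known gains sum to 0.206 + 0.055 + 0.0986 + 0.503 = 0.8626.
g_lr = 0.7465 − 0.8626 = -0.12.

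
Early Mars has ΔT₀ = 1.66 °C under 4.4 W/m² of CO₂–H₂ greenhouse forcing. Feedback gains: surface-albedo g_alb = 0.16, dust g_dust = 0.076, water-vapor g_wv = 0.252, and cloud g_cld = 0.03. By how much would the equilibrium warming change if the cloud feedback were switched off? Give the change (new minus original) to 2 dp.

-0.20 °C

Original: g = 0.518, ΔT = 1.66/(1−0.518) = 3.4440 °C.
Without cloud: g' = 0.488, ΔT' = 1.66/(1−0.488) = 3.2422 °C.
Change = 3.2422 − 3.4440 = -0.20 °C.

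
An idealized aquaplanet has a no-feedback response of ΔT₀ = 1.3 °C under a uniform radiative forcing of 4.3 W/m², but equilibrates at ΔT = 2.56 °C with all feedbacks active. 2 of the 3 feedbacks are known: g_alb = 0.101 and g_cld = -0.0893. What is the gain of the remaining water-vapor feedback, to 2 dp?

0.48

Amplification A = ΔT/ΔT₀ = 2.56/1.3 = 1.969.
Total gain g = 1 − 1/A = 1 − 1/1.969 = 0.4921.
Known gains sum to 0.101 − 0.0893 = 0.0117.
g_wv = 0.4921 − 0.0117 = 0.48.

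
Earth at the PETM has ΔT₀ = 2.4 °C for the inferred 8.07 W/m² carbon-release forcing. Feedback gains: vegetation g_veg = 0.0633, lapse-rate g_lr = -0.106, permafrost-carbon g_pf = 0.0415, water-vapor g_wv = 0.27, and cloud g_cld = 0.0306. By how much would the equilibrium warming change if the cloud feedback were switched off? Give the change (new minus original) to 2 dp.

-0.14 °C

Original: g = 0.2994, ΔT = 2.4/(1−0.2994) = 3.4256 °C.
Without cloud: g' = 0.2688, ΔT' = 2.4/(1−0.2688) = 3.2823 °C.
Change = 3.2823 − 3.4256 = -0.14 °C.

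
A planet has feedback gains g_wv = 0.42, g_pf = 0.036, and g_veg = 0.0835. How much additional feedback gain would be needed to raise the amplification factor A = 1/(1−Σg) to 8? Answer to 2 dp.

0.34

Current total gain = 0.5395.
Target gain for A = 8: g* = 1 − 1/8 = 0.875.
Additional gain needed = 0.875 − 0.5395 = 0.34.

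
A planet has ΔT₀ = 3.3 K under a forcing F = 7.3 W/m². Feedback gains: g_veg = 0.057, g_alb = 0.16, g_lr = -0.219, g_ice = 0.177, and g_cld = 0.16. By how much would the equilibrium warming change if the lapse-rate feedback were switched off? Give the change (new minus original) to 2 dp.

2.44 K

Original: g = 0.335, ΔT = 3.3/(1−0.335) = 4.9624 K.
Without lapse-rate: g' = 0.554, ΔT' = 3.3/(1−0.554) = 7.3991 K.
Change = 7.3991 − 4.9624 = 2.44 K.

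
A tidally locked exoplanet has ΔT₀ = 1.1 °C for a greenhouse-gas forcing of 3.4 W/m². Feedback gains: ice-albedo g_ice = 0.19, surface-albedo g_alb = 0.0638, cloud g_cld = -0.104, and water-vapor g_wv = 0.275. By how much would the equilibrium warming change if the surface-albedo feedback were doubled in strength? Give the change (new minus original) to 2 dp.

0.24 °C

Original: g = 0.4248, ΔT = 1.1/(1−0.4248) = 1.9124 °C.
With doubled surface-albedo: g' = 0.4886, ΔT' = 1.1/(1−0.4886) = 2.1510 °C.
Change = 2.1510 − 1.9124 = 0.24 °C.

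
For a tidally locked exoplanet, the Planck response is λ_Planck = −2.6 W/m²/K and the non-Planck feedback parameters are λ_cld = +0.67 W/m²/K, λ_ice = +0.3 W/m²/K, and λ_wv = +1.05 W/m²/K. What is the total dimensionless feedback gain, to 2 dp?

Convert to gains: g_cld = 0.67/2.6 = 0.2577; g_ice = 0.3/2.6 = 0.1154; g_wv = 1.05/2.6 = 0.4038.
Total gain g = 0.7769.

0.78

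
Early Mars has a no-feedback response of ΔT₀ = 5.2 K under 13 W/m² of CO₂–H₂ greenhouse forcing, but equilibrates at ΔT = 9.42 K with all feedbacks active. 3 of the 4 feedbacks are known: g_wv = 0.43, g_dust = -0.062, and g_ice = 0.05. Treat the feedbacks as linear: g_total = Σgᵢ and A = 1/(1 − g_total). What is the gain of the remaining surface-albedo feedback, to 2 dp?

0.03

Amplification A = ΔT/ΔT₀ = 9.42/5.2 = 1.812.
Total gain g = 1 − 1/A = 1 − 1/1.812 = 0.4481.
Known gains sum to 0.43 − 0.062 + 0.05 = 0.418.
g_alb = 0.4481 − 0.418 = 0.03.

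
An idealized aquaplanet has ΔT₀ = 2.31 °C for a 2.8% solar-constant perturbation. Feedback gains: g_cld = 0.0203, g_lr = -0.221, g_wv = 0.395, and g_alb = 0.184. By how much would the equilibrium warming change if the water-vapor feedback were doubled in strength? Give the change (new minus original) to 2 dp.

6.47 °C

Original: g = 0.3783, ΔT = 2.31/(1−0.3783) = 3.7156 °C.
With doubled water-vapor: g' = 0.7733, ΔT' = 2.31/(1−0.7733) = 10.1897 °C.
Change = 10.1897 − 3.7156 = 6.47 °C.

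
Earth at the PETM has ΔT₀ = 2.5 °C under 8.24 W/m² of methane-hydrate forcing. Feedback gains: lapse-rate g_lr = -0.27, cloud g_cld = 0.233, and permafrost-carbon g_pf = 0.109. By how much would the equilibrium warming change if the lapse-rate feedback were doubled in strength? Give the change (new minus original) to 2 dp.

Original: g = 0.072, ΔT = 2.5/(1−0.072) = 2.6940 °C.
With doubled lapse-rate: g' = -0.198, ΔT' = 2.5/(1+0.198) = 2.0868 °C.
Change = 2.0868 − 2.6940 = -0.61 °C.

-0.61 °C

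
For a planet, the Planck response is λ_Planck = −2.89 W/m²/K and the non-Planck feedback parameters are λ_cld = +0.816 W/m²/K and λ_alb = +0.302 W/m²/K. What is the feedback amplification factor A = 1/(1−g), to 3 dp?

1.631

Convert to gains: g_cld = 0.816/2.89 = 0.2824; g_alb = 0.302/2.89 = 0.1045.
Total gain g = 0.3869.
A = 1/(1 − 0.3869) = 1.631.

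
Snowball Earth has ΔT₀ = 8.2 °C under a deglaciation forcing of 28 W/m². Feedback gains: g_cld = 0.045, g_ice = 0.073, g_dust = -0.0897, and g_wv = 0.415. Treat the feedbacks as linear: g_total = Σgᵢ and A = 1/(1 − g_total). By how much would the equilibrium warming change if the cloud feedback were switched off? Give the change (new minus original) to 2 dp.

Original: g = 0.4433, ΔT = 8.2/(1−0.4433) = 14.7297 °C.
Without cloud: g' = 0.3983, ΔT' = 8.2/(1−0.3983) = 13.6281 °C.
Change = 13.6281 − 14.7297 = -1.10 °C.

-1.10 °C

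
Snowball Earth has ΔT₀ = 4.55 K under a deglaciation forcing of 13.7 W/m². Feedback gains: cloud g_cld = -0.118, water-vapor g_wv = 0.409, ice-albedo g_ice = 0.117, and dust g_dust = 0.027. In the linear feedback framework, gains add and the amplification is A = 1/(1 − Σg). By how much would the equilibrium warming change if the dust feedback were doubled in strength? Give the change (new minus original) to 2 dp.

Original: g = 0.435, ΔT = 4.55/(1−0.435) = 8.0531 K.
With doubled dust: g' = 0.462, ΔT' = 4.55/(1−0.462) = 8.4572 K.
Change = 8.4572 − 8.0531 = 0.40 K.

0.40 K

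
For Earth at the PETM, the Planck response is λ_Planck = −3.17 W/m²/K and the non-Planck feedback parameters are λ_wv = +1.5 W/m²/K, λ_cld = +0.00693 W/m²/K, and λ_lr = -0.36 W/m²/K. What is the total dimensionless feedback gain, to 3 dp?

0.362

Convert to gains: g_wv = 1.5/3.17 = 0.4732; g_cld = 0.00693/3.17 = 0.002186; g_lr = -0.36/3.17 = -0.1136.
Total gain g = 0.361786.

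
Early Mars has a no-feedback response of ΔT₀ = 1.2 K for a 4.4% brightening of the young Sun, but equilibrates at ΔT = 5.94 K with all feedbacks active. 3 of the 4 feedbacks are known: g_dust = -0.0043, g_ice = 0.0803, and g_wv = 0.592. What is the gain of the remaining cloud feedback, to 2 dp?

Amplification A = ΔT/ΔT₀ = 5.94/1.2 = 4.95.
Total gain g = 1 − 1/A = 1 − 1/4.95 = 0.798.
Known gains sum to -0.0043 + 0.0803 + 0.592 = 0.668.
g_cld = 0.798 − 0.668 = 0.13.

0.13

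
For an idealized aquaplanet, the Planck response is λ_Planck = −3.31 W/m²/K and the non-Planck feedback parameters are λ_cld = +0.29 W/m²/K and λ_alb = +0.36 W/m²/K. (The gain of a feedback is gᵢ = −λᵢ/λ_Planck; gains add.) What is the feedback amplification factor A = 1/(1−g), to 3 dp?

Convert to gains: g_cld = 0.29/3.31 = 0.08761; g_alb = 0.36/3.31 = 0.1088.
Total gain g = 0.19641.
A = 1/(1 − 0.19641) = 1.244.

1.244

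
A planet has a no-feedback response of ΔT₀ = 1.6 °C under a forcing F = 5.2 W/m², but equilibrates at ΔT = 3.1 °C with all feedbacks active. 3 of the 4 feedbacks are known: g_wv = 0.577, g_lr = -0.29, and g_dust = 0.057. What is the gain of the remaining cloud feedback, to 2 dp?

0.14

Amplification A = ΔT/ΔT₀ = 3.1/1.6 = 1.938.
Total gain g = 1 − 1/A = 1 − 1/1.938 = 0.484.
Known gains sum to 0.577 − 0.29 + 0.057 = 0.344.
g_cld = 0.484 − 0.344 = 0.14.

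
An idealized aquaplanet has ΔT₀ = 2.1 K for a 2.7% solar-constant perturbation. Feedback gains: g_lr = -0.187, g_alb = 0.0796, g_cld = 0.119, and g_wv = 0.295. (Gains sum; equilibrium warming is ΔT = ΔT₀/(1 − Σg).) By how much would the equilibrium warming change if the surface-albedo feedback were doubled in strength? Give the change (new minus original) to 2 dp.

0.39 K

Original: g = 0.3066, ΔT = 2.1/(1−0.3066) = 3.0286 K.
With doubled surface-albedo: g' = 0.3862, ΔT' = 2.1/(1−0.3862) = 3.4213 K.
Change = 3.4213 − 3.0286 = 0.39 K.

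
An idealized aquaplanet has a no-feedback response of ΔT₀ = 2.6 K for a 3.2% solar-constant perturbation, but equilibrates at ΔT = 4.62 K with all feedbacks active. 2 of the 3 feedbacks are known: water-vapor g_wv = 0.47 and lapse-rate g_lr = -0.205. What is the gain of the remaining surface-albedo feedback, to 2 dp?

Amplification A = ΔT/ΔT₀ = 4.62/2.6 = 1.777.
Total gain g = 1 − 1/A = 1 − 1/1.777 = 0.4373.
Known gains sum to 0.47 − 0.205 = 0.265.
g_alb = 0.4373 − 0.265 = 0.17.

0.17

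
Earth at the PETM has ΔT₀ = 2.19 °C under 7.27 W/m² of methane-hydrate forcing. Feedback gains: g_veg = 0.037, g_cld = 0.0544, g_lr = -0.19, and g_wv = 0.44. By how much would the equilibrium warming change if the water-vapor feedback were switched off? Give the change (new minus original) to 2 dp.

Original: g = 0.3414, ΔT = 2.19/(1−0.3414) = 3.3252 °C.
Without water-vapor: g' = -0.0986, ΔT' = 2.19/(1+0.0986) = 1.9934 °C.
Change = 1.9934 − 3.3252 = -1.33 °C.

-1.33 °C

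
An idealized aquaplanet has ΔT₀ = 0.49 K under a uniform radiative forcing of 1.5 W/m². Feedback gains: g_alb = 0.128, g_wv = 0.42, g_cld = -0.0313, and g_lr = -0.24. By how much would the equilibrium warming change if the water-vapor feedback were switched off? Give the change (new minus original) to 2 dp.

Original: g = 0.2767, ΔT = 0.49/(1−0.2767) = 0.6775 K.
Without water-vapor: g' = -0.1433, ΔT' = 0.49/(1+0.1433) = 0.4286 K.
Change = 0.4286 − 0.6775 = -0.25 K.

-0.25 K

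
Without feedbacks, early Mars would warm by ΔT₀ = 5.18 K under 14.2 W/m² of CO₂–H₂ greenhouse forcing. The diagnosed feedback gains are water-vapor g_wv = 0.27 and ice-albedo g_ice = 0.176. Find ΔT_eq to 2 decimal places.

Total gain g = 0.27 + 0.176 = 0.446.
Amplification A = 1/(1 − 0.446) = 1.805.
ΔT = 5.18 × 1.805 = 9.35 K.

9.35 K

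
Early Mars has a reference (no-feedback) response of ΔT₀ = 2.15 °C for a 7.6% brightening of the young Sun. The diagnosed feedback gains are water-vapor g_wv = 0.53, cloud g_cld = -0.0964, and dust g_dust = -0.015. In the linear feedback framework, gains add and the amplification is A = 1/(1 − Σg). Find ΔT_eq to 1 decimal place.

Total gain g = 0.53 − 0.0964 − 0.015 = 0.4186.
Amplification A = 1/(1 − 0.4186) = 1.72.
ΔT = 2.15 × 1.72 = 3.7 °C.

3.7 °C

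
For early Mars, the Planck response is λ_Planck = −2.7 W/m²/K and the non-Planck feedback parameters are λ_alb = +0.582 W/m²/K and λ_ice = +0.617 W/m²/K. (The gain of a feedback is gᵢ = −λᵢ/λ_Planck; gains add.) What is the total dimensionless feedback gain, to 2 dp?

0.44

Convert to gains: g_alb = 0.582/2.7 = 0.2156; g_ice = 0.617/2.7 = 0.2285.
Total gain g = 0.4441.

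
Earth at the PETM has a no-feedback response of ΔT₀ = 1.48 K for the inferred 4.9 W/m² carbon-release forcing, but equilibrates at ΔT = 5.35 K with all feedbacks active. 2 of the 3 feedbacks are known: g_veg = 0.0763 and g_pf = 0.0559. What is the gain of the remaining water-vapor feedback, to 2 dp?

0.59

Amplification A = ΔT/ΔT₀ = 5.35/1.48 = 3.615.
Total gain g = 1 − 1/A = 1 − 1/3.615 = 0.7234.
Known gains sum to 0.0763 + 0.0559 = 0.1322.
g_wv = 0.7234 − 0.1322 = 0.59.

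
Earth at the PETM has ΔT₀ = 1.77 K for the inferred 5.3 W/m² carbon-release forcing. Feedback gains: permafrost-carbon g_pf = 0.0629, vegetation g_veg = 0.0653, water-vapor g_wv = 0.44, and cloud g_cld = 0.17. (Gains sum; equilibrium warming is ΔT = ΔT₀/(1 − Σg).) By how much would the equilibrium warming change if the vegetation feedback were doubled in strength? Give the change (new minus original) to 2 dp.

Original: g = 0.7382, ΔT = 1.77/(1−0.7382) = 6.7609 K.
With doubled vegetation: g' = 0.8035, ΔT' = 1.77/(1−0.8035) = 9.0076 K.
Change = 9.0076 − 6.7609 = 2.25 K.

2.25 K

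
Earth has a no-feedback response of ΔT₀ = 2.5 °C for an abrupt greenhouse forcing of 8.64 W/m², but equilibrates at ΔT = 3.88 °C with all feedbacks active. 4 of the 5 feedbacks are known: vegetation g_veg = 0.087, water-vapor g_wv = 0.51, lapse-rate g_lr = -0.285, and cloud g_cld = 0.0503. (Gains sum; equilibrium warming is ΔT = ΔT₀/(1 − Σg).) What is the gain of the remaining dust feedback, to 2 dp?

Amplification A = ΔT/ΔT₀ = 3.88/2.5 = 1.552.
Total gain g = 1 − 1/A = 1 − 1/1.552 = 0.3557.
Known gains sum to 0.087 + 0.51 − 0.285 + 0.0503 = 0.3623.
g_dust = 0.3557 − 0.3623 = -0.01.

-0.01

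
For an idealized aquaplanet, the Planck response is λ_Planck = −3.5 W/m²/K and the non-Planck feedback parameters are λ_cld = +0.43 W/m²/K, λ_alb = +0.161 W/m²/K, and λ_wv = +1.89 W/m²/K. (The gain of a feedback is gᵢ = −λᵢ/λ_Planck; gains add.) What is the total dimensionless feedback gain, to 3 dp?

0.709

Convert to gains: g_cld = 0.43/3.5 = 0.1229; g_alb = 0.161/3.5 = 0.046; g_wv = 1.89/3.5 = 0.54.
Total gain g = 0.7089.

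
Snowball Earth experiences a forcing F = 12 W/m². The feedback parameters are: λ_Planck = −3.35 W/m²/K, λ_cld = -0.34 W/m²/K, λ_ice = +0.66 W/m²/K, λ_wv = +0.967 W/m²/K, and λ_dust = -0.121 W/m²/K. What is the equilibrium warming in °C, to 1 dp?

5.5 °C

Net feedback parameter λ = (−3.35) + (-0.34) + (+0.66) + (+0.967) + (-0.121) = -2.184 W/m²/K.
ΔT = −F/λ = −12/(-2.184) = 5.5 °C.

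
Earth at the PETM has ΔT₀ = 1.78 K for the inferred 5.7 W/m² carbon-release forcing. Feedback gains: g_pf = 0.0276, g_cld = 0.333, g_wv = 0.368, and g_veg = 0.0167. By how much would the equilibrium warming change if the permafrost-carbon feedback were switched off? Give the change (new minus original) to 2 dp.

Original: g = 0.7453, ΔT = 1.78/(1−0.7453) = 6.9886 K.
Without permafrost-carbon: g' = 0.7177, ΔT' = 1.78/(1−0.7177) = 6.3053 K.
Change = 6.3053 − 6.9886 = -0.68 K.

-0.68 K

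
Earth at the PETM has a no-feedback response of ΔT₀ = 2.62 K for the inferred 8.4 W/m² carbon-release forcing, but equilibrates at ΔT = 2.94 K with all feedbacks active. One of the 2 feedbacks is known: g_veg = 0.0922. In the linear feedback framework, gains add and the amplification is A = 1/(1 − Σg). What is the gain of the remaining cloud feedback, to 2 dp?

Amplification A = ΔT/ΔT₀ = 2.94/2.62 = 1.122.
Total gain g = 1 − 1/A = 1 − 1/1.122 = 0.1087.
The known gain is 0.0922.
g_cld = 0.1087 − 0.0922 = 0.02.

0.02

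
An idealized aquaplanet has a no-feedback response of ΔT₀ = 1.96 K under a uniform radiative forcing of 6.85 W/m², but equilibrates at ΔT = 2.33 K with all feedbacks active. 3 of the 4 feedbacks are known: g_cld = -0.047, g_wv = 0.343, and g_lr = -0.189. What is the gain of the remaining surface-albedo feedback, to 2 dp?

0.05

Amplification A = ΔT/ΔT₀ = 2.33/1.96 = 1.189.
Total gain g = 1 − 1/A = 1 − 1/1.189 = 0.159.
Known gains sum to -0.047 + 0.343 − 0.189 = 0.107.
g_alb = 0.159 − 0.107 = 0.05.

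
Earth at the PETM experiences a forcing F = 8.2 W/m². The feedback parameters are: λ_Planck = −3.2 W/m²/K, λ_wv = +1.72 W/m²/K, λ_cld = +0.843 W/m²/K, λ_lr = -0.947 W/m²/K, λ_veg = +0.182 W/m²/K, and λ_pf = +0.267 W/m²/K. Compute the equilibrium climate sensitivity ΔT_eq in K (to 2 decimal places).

7.22 K

Net feedback parameter λ = (−3.2) + (+1.72) + (+0.843) + (-0.947) + (+0.182) + (+0.267) = -1.135 W/m²/K.
ΔT = −F/λ = −8.2/(-1.135) = 7.22 K.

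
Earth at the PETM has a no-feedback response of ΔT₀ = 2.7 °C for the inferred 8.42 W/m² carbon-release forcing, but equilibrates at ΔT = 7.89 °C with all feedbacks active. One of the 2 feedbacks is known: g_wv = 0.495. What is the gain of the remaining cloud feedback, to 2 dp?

Amplification A = ΔT/ΔT₀ = 7.89/2.7 = 2.922.
Total gain g = 1 − 1/A = 1 − 1/2.922 = 0.6578.
The known gain is 0.495.
g_cld = 0.6578 − 0.495 = 0.16.

0.16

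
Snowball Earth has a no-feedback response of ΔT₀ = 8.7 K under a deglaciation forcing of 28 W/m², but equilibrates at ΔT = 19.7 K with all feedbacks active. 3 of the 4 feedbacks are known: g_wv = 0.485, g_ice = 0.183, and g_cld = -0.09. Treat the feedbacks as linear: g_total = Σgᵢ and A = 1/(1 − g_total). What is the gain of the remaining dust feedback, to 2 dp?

-0.02

Amplification A = ΔT/ΔT₀ = 19.7/8.7 = 2.264.
Total gain g = 1 − 1/A = 1 − 1/2.264 = 0.5583.
Known gains sum to 0.485 + 0.183 − 0.09 = 0.578.
g_dust = 0.5583 − 0.578 = -0.02.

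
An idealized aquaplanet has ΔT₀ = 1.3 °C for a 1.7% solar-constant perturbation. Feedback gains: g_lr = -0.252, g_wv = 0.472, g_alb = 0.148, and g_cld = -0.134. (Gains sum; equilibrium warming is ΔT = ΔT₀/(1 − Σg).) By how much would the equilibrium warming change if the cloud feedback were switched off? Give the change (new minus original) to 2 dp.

Original: g = 0.234, ΔT = 1.3/(1−0.234) = 1.6971 °C.
Without cloud: g' = 0.368, ΔT' = 1.3/(1−0.368) = 2.0570 °C.
Change = 2.0570 − 1.6971 = 0.36 °C.

0.36 °C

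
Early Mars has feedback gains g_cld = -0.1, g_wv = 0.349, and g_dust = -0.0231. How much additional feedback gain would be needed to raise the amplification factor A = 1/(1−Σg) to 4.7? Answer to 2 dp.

Current total gain = 0.2259.
Target gain for A = 4.7: g* = 1 − 1/4.7 = 0.7872.
Additional gain needed = 0.7872 − 0.2259 = 0.56.

0.56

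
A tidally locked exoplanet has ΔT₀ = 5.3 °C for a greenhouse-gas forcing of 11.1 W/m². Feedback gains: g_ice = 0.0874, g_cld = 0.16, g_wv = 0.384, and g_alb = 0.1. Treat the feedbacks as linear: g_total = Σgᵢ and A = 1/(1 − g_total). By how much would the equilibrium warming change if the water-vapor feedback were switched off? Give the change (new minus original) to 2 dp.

Original: g = 0.7314, ΔT = 5.3/(1−0.7314) = 19.7319 °C.
Without water-vapor: g' = 0.3474, ΔT' = 5.3/(1−0.3474) = 8.1214 °C.
Change = 8.1214 − 19.7319 = -11.61 °C.

-11.61 °C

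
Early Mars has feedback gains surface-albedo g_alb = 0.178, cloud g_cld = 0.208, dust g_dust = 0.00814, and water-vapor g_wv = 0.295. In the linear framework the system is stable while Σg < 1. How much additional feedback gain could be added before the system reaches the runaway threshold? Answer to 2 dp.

0.31

Current total gain = 0.178 + 0.208 + 0.00814 + 0.295 = 0.68914.
Margin to runaway = 1 − 0.68914 = 0.31.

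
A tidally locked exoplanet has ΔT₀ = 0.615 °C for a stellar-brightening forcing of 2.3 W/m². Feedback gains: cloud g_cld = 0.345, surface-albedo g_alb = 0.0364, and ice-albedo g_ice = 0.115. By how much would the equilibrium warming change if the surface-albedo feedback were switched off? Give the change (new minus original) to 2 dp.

-0.08 °C

Original: g = 0.4964, ΔT = 0.615/(1−0.4964) = 1.2212 °C.
Without surface-albedo: g' = 0.46, ΔT' = 0.615/(1−0.46) = 1.1389 °C.
Change = 1.1389 − 1.2212 = -0.08 °C.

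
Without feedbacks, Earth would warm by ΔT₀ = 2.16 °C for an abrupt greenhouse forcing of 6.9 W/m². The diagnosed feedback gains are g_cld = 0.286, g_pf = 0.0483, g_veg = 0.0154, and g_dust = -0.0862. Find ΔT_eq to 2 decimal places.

2.93 °C

Total gain g = 0.286 + 0.0483 + 0.0154 − 0.0862 = 0.2635.
Amplification A = 1/(1 − 0.2635) = 1.358.
ΔT = 2.16 × 1.358 = 2.93 °C.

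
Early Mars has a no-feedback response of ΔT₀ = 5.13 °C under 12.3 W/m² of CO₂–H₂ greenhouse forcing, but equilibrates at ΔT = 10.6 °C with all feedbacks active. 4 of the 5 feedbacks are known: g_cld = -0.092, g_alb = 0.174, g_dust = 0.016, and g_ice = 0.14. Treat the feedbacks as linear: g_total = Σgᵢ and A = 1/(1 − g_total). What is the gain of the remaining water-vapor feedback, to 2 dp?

0.28

Amplification A = ΔT/ΔT₀ = 10.6/5.13 = 2.066.
Total gain g = 1 − 1/A = 1 − 1/2.066 = 0.516.
Known gains sum to -0.092 + 0.174 + 0.016 + 0.14 = 0.238.
g_wv = 0.516 − 0.238 = 0.28.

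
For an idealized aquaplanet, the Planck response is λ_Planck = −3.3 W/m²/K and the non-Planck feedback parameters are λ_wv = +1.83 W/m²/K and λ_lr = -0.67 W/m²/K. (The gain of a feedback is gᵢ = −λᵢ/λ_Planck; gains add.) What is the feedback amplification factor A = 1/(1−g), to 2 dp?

Convert to gains: g_wv = 1.83/3.3 = 0.5545; g_lr = -0.67/3.3 = -0.203.
Total gain g = 0.3515.
A = 1/(1 − 0.3515) = 1.54.

1.54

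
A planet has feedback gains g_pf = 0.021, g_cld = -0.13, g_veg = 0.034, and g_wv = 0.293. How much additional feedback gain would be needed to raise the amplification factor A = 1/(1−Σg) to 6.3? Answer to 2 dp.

Current total gain = 0.218.
Target gain for A = 6.3: g* = 1 − 1/6.3 = 0.8413.
Additional gain needed = 0.8413 − 0.218 = 0.62.

0.62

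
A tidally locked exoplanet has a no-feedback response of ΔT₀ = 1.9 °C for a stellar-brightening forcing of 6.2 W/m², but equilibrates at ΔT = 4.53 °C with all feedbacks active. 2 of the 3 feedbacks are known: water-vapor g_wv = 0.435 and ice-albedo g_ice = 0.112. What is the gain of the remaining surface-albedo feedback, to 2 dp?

Amplification A = ΔT/ΔT₀ = 4.53/1.9 = 2.384.
Total gain g = 1 − 1/A = 1 − 1/2.384 = 0.5805.
Known gains sum to 0.435 + 0.112 = 0.547.
g_alb = 0.5805 − 0.547 = 0.03.

0.03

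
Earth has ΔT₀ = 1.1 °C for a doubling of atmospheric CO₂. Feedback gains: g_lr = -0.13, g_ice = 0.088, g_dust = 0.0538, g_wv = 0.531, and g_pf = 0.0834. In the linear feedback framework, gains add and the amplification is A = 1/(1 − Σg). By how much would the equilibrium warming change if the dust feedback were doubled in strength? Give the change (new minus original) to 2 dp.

0.49 °C

Original: g = 0.6262, ΔT = 1.1/(1−0.6262) = 2.9428 °C.
With doubled dust: g' = 0.68, ΔT' = 1.1/(1−0.68) = 3.4375 °C.
Change = 3.4375 − 2.9428 = 0.49 °C.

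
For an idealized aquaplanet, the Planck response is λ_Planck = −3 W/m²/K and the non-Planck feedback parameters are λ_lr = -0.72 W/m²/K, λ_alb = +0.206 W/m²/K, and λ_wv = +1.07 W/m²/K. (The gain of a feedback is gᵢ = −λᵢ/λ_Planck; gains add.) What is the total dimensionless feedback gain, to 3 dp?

Convert to gains: g_lr = -0.72/3 = -0.24; g_alb = 0.206/3 = 0.06867; g_wv = 1.07/3 = 0.3567.
Total gain g = 0.18537.

0.185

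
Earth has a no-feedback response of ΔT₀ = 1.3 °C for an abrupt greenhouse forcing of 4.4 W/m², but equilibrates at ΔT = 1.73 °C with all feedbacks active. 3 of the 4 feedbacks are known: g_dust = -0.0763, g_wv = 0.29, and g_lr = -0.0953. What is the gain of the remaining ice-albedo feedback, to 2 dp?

Amplification A = ΔT/ΔT₀ = 1.73/1.3 = 1.331.
Total gain g = 1 − 1/A = 1 − 1/1.331 = 0.2487.
Known gains sum to -0.0763 + 0.29 − 0.0953 = 0.1184.
g_ice = 0.2487 − 0.1184 = 0.13.

0.13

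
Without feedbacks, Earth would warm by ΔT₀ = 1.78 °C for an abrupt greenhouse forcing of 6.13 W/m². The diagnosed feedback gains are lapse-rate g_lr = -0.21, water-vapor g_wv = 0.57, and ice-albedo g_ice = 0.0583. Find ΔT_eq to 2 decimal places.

Total gain g = -0.21 + 0.57 + 0.0583 = 0.4183.
Amplification A = 1/(1 − 0.4183) = 1.719.
ΔT = 1.78 × 1.719 = 3.06 °C.

3.06 °C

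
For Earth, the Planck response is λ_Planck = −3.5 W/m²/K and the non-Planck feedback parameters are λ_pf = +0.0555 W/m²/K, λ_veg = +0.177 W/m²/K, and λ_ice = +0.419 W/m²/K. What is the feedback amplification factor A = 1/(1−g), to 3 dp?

1.229

Convert to gains: g_pf = 0.0555/3.5 = 0.01586; g_veg = 0.177/3.5 = 0.05057; g_ice = 0.419/3.5 = 0.1197.
Total gain g = 0.18613.
A = 1/(1 − 0.18613) = 1.229.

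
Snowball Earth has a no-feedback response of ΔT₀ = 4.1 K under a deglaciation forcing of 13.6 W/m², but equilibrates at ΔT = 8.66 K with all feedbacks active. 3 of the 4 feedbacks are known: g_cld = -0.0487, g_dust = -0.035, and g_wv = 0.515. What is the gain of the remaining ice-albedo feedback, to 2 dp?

0.10

Amplification A = ΔT/ΔT₀ = 8.66/4.1 = 2.112.
Total gain g = 1 − 1/A = 1 − 1/2.112 = 0.5265.
Known gains sum to -0.0487 − 0.035 + 0.515 = 0.4313.
g_ice = 0.5265 − 0.4313 = 0.10.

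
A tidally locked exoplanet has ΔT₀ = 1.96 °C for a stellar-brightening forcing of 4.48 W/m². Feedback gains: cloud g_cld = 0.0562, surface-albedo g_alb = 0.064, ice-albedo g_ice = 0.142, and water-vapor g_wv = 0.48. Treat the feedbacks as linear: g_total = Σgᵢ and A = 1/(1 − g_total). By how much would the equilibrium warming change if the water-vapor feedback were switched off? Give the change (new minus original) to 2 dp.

-4.95 °C

Original: g = 0.7422, ΔT = 1.96/(1−0.7422) = 7.6028 °C.
Without water-vapor: g' = 0.2622, ΔT' = 1.96/(1−0.2622) = 2.6565 °C.
Change = 2.6565 − 7.6028 = -4.95 °C.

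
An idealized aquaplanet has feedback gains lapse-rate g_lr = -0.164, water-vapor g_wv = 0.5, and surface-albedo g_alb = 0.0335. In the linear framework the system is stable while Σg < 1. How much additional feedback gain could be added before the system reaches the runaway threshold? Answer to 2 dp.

0.63

Current total gain = -0.164 + 0.5 + 0.0335 = 0.3695.
Margin to runaway = 1 − 0.3695 = 0.63.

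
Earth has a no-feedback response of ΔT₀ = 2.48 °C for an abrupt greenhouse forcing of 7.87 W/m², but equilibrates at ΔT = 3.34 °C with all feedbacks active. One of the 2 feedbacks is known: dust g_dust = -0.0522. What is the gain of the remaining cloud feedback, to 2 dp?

0.31

Amplification A = ΔT/ΔT₀ = 3.34/2.48 = 1.347.
Total gain g = 1 − 1/A = 1 − 1/1.347 = 0.2576.
The known gain is -0.0522.
g_cld = 0.2576 + 0.0522 = 0.31.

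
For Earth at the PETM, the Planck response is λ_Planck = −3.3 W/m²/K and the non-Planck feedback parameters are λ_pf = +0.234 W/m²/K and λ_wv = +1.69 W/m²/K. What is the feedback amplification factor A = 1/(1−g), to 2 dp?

2.40

Convert to gains: g_pf = 0.234/3.3 = 0.07091; g_wv = 1.69/3.3 = 0.5121.
Total gain g = 0.58301.
A = 1/(1 − 0.58301) = 2.40.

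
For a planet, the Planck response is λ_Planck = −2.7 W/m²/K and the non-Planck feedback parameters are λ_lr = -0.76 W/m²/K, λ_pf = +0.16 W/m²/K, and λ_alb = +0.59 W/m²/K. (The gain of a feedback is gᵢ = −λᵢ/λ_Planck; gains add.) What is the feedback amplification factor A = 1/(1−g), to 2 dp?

Convert to gains: g_lr = -0.76/2.7 = -0.2815; g_pf = 0.16/2.7 = 0.05926; g_alb = 0.59/2.7 = 0.2185.
Total gain g = -0.00374.
A = 1/(1 + 0.00374) = 1.00.

1.00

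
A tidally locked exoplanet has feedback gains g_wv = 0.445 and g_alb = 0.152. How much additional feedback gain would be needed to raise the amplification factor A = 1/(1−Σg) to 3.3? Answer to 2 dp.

0.10

Current total gain = 0.597.
Target gain for A = 3.3: g* = 1 − 1/3.3 = 0.697.
Additional gain needed = 0.697 − 0.597 = 0.10.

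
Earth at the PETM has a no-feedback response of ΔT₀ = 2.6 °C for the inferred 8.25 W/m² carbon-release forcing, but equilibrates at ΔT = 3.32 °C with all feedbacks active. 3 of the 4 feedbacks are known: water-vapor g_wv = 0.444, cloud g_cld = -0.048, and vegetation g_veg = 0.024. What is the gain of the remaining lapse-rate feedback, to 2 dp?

Amplification A = ΔT/ΔT₀ = 3.32/2.6 = 1.277.
Total gain g = 1 − 1/A = 1 − 1/1.277 = 0.2169.
Known gains sum to 0.444 − 0.048 + 0.024 = 0.42.
g_lr = 0.2169 − 0.42 = -0.20.

-0.20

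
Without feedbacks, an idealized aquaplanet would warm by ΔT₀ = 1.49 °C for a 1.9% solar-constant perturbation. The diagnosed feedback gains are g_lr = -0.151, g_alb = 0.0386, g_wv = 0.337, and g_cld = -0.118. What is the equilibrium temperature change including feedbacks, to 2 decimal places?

1.67 °C

Total gain g = -0.151 + 0.0386 + 0.337 − 0.118 = 0.1066.
Amplification A = 1/(1 − 0.1066) = 1.119.
ΔT = 1.49 × 1.119 = 1.67 °C.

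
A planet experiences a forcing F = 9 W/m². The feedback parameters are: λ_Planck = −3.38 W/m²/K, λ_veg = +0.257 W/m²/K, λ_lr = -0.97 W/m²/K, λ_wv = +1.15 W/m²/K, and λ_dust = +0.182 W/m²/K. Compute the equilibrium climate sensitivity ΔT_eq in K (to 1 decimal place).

3.3 K

Net feedback parameter λ = (−3.38) + (+0.257) + (-0.97) + (+1.15) + (+0.182) = -2.761 W/m²/K.
ΔT = −F/λ = −9/(-2.761) = 3.3 K.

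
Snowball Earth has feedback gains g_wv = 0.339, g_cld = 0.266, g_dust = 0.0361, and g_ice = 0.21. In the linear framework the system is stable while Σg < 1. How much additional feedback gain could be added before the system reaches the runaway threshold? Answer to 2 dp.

0.15

Current total gain = 0.339 + 0.266 + 0.0361 + 0.21 = 0.8511.
Margin to runaway = 1 − 0.8511 = 0.15.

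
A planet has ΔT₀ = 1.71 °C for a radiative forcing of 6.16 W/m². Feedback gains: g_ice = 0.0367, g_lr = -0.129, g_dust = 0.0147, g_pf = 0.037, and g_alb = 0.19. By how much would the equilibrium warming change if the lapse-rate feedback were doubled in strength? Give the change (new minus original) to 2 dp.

Original: g = 0.1494, ΔT = 1.71/(1−0.1494) = 2.0103 °C.
With doubled lapse-rate: g' = 0.0204, ΔT' = 1.71/(1−0.0204) = 1.7456 °C.
Change = 1.7456 − 2.0103 = -0.26 °C.

-0.26 °C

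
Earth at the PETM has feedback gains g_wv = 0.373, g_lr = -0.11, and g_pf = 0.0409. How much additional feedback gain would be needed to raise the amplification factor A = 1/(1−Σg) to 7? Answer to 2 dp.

Current total gain = 0.3039.
Target gain for A = 7: g* = 1 − 1/7 = 0.8571.
Additional gain needed = 0.8571 − 0.3039 = 0.55.

0.55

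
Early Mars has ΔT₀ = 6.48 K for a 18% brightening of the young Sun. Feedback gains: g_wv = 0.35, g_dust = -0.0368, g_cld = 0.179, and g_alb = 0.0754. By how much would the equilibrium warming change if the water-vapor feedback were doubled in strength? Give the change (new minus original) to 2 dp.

Original: g = 0.5676, ΔT = 6.48/(1−0.5676) = 14.9861 K.
With doubled water-vapor: g' = 0.9176, ΔT' = 6.48/(1−0.9176) = 78.6408 K.
Change = 78.6408 − 14.9861 = 63.65 K.

63.65 K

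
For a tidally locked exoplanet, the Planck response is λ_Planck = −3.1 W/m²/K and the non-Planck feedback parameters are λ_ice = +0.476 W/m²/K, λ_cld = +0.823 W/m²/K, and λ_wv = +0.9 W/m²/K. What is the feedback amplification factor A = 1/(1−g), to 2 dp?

3.44

Convert to gains: g_ice = 0.476/3.1 = 0.1535; g_cld = 0.823/3.1 = 0.2655; g_wv = 0.9/3.1 = 0.2903.
Total gain g = 0.7093.
A = 1/(1 − 0.7093) = 3.44.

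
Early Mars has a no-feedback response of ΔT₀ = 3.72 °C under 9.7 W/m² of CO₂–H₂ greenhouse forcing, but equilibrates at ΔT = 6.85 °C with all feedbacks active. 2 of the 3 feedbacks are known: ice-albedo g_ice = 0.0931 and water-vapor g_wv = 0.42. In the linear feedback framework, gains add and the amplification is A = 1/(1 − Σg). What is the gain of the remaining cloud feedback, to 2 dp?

Amplification A = ΔT/ΔT₀ = 6.85/3.72 = 1.841.
Total gain g = 1 − 1/A = 1 − 1/1.841 = 0.4568.
Known gains sum to 0.0931 + 0.42 = 0.5131.
g_cld = 0.4568 − 0.5131 = -0.06.

-0.06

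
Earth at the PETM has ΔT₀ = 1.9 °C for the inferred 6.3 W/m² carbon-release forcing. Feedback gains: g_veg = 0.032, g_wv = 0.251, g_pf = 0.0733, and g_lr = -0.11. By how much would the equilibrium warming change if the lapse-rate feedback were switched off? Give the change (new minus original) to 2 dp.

0.43 °C

Original: g = 0.2463, ΔT = 1.9/(1−0.2463) = 2.5209 °C.
Without lapse-rate: g' = 0.3563, ΔT' = 1.9/(1−0.3563) = 2.9517 °C.
Change = 2.9517 − 2.5209 = 0.43 °C.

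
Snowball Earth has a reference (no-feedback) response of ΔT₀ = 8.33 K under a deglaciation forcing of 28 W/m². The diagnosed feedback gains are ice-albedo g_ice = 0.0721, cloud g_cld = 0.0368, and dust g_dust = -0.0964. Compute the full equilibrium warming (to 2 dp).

Total gain g = 0.0721 + 0.0368 − 0.0964 = 0.0125.
Amplification A = 1/(1 − 0.0125) = 1.013.
ΔT = 8.33 × 1.013 = 8.44 K.

8.44 K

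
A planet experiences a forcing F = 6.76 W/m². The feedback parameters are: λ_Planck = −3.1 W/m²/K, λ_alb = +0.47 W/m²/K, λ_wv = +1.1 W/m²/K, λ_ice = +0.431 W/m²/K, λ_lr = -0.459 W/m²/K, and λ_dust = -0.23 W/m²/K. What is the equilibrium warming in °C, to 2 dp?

Net feedback parameter λ = (−3.1) + (+0.47) + (+1.1) + (+0.431) + (-0.459) + (-0.23) = -1.788 W/m²/K.
ΔT = −F/λ = −6.76/(-1.788) = 3.78 °C.

3.78 °C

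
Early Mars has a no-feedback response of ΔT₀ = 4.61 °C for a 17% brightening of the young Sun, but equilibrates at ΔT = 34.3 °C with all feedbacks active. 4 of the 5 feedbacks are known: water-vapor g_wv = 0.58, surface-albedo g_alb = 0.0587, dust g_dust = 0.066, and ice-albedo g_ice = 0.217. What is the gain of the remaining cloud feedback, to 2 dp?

Amplification A = ΔT/ΔT₀ = 34.3/4.61 = 7.44.
Total gain g = 1 − 1/A = 1 − 1/7.44 = 0.8656.
Known gains sum to 0.58 + 0.0587 + 0.066 + 0.217 = 0.9217.
g_cld = 0.8656 − 0.9217 = -0.06.

-0.06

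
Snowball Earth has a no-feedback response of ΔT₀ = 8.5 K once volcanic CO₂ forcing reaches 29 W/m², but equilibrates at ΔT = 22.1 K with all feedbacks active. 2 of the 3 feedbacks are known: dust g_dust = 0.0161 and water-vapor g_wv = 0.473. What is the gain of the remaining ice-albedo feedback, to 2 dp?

Amplification A = ΔT/ΔT₀ = 22.1/8.5 = 2.6.
Total gain g = 1 − 1/A = 1 − 1/2.6 = 0.6154.
Known gains sum to 0.0161 + 0.473 = 0.4891.
g_ice = 0.6154 − 0.4891 = 0.13.

0.13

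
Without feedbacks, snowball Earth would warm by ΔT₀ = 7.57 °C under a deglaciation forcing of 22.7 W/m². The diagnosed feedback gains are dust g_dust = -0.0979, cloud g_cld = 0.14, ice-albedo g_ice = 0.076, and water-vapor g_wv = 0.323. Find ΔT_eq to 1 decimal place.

13.5 °C

Total gain g = -0.0979 + 0.14 + 0.076 + 0.323 = 0.4411.
Amplification A = 1/(1 − 0.4411) = 1.789.
ΔT = 7.57 × 1.789 = 13.5 °C.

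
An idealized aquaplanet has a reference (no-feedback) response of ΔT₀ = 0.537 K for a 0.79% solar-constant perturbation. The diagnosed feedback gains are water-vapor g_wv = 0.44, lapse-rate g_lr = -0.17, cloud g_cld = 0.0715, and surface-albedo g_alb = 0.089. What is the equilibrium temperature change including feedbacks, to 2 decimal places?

0.94 K

Total gain g = 0.44 − 0.17 + 0.0715 + 0.089 = 0.4305.
Amplification A = 1/(1 − 0.4305) = 1.756.
ΔT = 0.537 × 1.756 = 0.94 K.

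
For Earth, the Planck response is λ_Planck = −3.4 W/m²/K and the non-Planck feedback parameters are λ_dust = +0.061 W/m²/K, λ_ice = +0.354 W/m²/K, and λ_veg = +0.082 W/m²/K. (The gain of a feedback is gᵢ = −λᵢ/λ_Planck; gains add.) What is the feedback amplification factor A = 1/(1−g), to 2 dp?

1.17

Convert to gains: g_dust = 0.061/3.4 = 0.01794; g_ice = 0.354/3.4 = 0.1041; g_veg = 0.082/3.4 = 0.02412.
Total gain g = 0.14616.
A = 1/(1 − 0.14616) = 1.17.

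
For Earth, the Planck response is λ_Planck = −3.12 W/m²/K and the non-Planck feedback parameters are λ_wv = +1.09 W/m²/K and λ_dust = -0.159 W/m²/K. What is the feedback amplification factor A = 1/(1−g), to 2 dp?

1.43

Convert to gains: g_wv = 1.09/3.12 = 0.3494; g_dust = -0.159/3.12 = -0.05096.
Total gain g = 0.29844.
A = 1/(1 − 0.29844) = 1.43.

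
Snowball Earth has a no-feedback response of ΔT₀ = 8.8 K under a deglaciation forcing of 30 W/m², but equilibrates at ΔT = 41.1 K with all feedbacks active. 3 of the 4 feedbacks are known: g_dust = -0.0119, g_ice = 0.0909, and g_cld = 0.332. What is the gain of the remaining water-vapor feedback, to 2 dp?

Amplification A = ΔT/ΔT₀ = 41.1/8.8 = 4.67.
Total gain g = 1 − 1/A = 1 − 1/4.67 = 0.7859.
Known gains sum to -0.0119 + 0.0909 + 0.332 = 0.411.
g_wv = 0.7859 − 0.411 = 0.37.

0.37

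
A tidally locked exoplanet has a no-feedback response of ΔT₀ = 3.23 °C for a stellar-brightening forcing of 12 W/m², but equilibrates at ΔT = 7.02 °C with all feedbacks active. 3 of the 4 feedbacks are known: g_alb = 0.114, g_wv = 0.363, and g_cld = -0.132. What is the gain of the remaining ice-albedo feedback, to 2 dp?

Amplification A = ΔT/ΔT₀ = 7.02/3.23 = 2.173.
Total gain g = 1 − 1/A = 1 − 1/2.173 = 0.5398.
Known gains sum to 0.114 + 0.363 − 0.132 = 0.345.
g_ice = 0.5398 − 0.345 = 0.19.

0.19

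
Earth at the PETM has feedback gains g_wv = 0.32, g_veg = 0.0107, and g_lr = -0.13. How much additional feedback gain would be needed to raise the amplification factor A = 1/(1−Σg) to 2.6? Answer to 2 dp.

Current total gain = 0.2007.
Target gain for A = 2.6: g* = 1 − 1/2.6 = 0.6154.
Additional gain needed = 0.6154 − 0.2007 = 0.41.

0.41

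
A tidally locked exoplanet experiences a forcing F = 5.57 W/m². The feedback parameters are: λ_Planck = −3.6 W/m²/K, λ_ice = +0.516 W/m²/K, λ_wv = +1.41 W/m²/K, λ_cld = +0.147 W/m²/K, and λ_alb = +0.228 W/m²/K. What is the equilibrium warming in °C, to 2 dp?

Net feedback parameter λ = (−3.6) + (+0.516) + (+1.41) + (+0.147) + (+0.228) = -1.299 W/m²/K.
ΔT = −F/λ = −5.57/(-1.299) = 4.29 °C.

4.29 °C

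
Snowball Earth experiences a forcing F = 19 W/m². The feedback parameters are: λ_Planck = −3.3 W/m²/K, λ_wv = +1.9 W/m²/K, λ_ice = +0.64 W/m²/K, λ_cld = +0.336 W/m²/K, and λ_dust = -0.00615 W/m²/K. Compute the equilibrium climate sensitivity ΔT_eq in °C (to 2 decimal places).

44.17 °C

Net feedback parameter λ = (−3.3) + (+1.9) + (+0.64) + (+0.336) + (-0.00615) = -0.43015 W/m²/K.
ΔT = −F/λ = −19/(-0.43015) = 44.17 °C.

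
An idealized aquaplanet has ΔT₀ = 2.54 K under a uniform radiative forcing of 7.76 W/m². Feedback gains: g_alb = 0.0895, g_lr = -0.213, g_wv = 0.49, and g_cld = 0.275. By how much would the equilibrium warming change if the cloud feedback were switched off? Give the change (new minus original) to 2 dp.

Original: g = 0.6415, ΔT = 2.54/(1−0.6415) = 7.0851 K.
Without cloud: g' = 0.3665, ΔT' = 2.54/(1−0.3665) = 4.0095 K.
Change = 4.0095 − 7.0851 = -3.08 K.

-3.08 K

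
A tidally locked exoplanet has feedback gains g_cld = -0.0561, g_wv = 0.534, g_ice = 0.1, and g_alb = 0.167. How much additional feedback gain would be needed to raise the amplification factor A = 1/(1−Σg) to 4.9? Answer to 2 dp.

0.05

Current total gain = 0.7449.
Target gain for A = 4.9: g* = 1 − 1/4.9 = 0.7959.
Additional gain needed = 0.7959 − 0.7449 = 0.05.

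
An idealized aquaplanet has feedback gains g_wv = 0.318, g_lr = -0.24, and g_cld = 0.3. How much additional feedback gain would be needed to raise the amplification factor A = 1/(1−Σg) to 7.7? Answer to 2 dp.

Current total gain = 0.378.
Target gain for A = 7.7: g* = 1 − 1/7.7 = 0.8701.
Additional gain needed = 0.8701 − 0.378 = 0.49.

0.49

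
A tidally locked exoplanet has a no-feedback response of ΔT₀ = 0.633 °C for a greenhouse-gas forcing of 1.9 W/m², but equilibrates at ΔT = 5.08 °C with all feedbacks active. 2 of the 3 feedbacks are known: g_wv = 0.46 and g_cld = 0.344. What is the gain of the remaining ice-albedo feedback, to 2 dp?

0.07

Amplification A = ΔT/ΔT₀ = 5.08/0.633 = 8.025.
Total gain g = 1 − 1/A = 1 − 1/8.025 = 0.8754.
Known gains sum to 0.46 + 0.344 = 0.804.
g_ice = 0.8754 − 0.804 = 0.07.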